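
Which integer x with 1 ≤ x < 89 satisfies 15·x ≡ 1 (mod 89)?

6

89 = 5·15 + 14
15 = 1·14 + 1
14 = 14·1 + 0
Back-substituting gives 15·6 ≡ 1 (mod 89).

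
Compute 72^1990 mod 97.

9

By repeated squaring mod 97: 72^1≡72, 72^2≡43, 72^4≡6, 72^8≡36, 72^16≡35, 72^32≡61, 72^64≡35, 72^128≡61, 72^256≡35, 72^512≡61, 72^1024≡35.
1990 = 2 + 4 + 64 + 128 + 256 + 512 + 1024, so 72^1990 ≡ 43·6·35·61·35·61·35 ≡ 9 (mod 97).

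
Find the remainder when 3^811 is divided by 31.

Successive squares of 3 mod 31: 3^1≡3, 3^2≡9, 3^4≡19, 3^8≡20, 3^16≡28, 3^32≡9, 3^64≡19, 3^128≡20, 3^256≡28, 3^512≡9.
Since 811 = 1 + 2 + 8 + 32 + 256 + 512 in binary, 3^811 ≡ 3·9·20·9·28·9 ≡ 3 (mod 31).

3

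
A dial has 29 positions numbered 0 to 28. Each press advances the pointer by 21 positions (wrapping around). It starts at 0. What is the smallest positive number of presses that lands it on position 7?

21⁻¹ ≡ 18 (mod 29) because 21·18 = 378 = 13·29 + 1.
Multiplying both sides by 18: x ≡ 18·7 = 126 ≡ 10 (mod 29).

10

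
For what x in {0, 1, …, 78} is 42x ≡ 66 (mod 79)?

58

The inverse of 42 mod 79 is 32 (since 42·32 = 1344 ≡ 1).
Multiplying both sides by 32: x ≡ 32·66 = 2112 ≡ 58 (mod 79).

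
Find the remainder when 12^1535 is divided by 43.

By repeated squaring mod 43: 12^1≡12, 12^2≡15, 12^4≡10, 12^8≡14, 12^16≡24, 12^32≡17, 12^64≡31, 12^128≡15, 12^256≡10, 12^512≡14, 12^1024≡24.
1535 = 1 + 2 + 4 + 8 + 16 + 32 + 64 + 128 + 256 + 1024, so 12^1535 ≡ 12·15·10·14·24·17·31·15·10·24 ≡ 28 (mod 43).

28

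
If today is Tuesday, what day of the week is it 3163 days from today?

3163 − 451·7 = 6, so 3163 ≡ 6 (mod 7).
Tuesday + 6 days → Monday.

Monday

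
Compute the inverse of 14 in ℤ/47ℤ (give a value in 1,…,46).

47 = 3·14 + 5
14 = 2·5 + 4
5 = 1·4 + 1
4 = 4·1 + 0
Back-substituting gives 14·37 ≡ 1 (mod 47).

37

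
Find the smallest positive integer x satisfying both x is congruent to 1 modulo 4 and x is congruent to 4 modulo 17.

21

x ≡ 1 (mod 4) gives x ∈ {1, 5, 9, 13, 17, 21}.
The first of these with x mod 17 = 4 is 21.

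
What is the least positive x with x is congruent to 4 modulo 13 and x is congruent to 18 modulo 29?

134

x ≡ 4 (mod 13) gives x ∈ {4, 17, 30, 43, 56, 69, 82, 95, …}.
The first of these with x mod 29 = 18 is 134.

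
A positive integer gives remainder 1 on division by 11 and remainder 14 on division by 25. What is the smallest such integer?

x ≡ 1 (mod 11) gives x ∈ {1, 12, 23, 34, 45, 56, 67, 78, …}.
The first of these with x mod 25 = 14 is 89.

89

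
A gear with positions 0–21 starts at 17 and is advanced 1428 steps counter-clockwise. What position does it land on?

1428 − 64·22 = 20, so 1428 ≡ 20 (mod 22).
(17 − 20) mod 22 = 19.

19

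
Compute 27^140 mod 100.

1

By repeated squaring mod 100: 27^1≡27, 27^2≡29, 27^4≡41, 27^8≡81, 27^16≡61, 27^32≡21, 27^64≡41, 27^128≡81.
Since 140 = 4 + 8 + 128 in binary, 27^140 ≡ 41·81·81 ≡ 1 (mod 100).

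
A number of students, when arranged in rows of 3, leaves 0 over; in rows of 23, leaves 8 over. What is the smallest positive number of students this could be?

x ≡ 0 (mod 3) gives x ∈ {0, 3, 6, 9, 12, 15, 18, 21, …}.
The first of these with x mod 23 = 8 is 54.

54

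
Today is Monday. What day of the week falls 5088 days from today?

5088 − 726·7 = 6, so 5088 ≡ 6 (mod 7).
Monday + 6 days → Sunday.

Sunday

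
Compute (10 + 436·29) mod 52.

18

436·29 = 12644.
Dividing 12644 by 52 gives quotient 243 and remainder 8.
(10 + 8) mod 52 = 18.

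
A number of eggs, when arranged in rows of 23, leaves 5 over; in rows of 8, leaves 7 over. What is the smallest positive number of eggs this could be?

Since 8·3 ≡ 1 (mod 23), take x = 7 + 8·((5−7)·3 mod 23) = 7 + 8·17 = 143.
Check: 143 mod 23 = 5, 143 mod 8 = 7.

143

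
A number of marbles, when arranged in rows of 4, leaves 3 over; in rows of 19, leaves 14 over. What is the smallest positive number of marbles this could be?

x ≡ 3 (mod 4) gives x ∈ {3, 7, 11, 15, 19, 23, 27, 31, …}.
The first of these with x mod 19 = 14 is 71.

71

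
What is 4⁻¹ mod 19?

4·5 = 20 = 1·19 + 1, so 4⁻¹ ≡ 5 (mod 19).

5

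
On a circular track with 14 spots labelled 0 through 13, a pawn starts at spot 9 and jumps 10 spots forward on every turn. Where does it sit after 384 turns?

13

384·10 = 3840.
3840 − 274·14 = 4, so 3840 ≡ 4 (mod 14).
(9 + 4) mod 14 = 13.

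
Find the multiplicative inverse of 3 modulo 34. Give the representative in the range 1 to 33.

23

3·23 = 69 = 2·34 + 1, so 3⁻¹ ≡ 23 (mod 34).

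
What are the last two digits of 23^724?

41

Successive squares of 23 mod 100: 23^1≡23, 23^2≡29, 23^4≡41, 23^8≡81, 23^16≡61, 23^32≡21, 23^64≡41, 23^128≡81, 23^256≡61, 23^512≡21.
Since 724 = 4 + 16 + 64 + 128 + 512 in binary, 23^724 ≡ 41·61·41·81·21 ≡ 41 (mod 100).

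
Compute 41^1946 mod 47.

16

Successive squares of 41 mod 47: 41^1≡41, 41^2≡36, 41^4≡27, 41^8≡24, 41^16≡12, 41^32≡3, 41^64≡9, 41^128≡34, 41^256≡28, 41^512≡32, 41^1024≡37.
Since 1946 = 2 + 8 + 16 + 128 + 256 + 512 + 1024 in binary, 41^1946 ≡ 36·24·12·34·28·32·37 ≡ 16 (mod 47).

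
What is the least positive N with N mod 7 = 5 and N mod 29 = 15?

131

x ≡ 5 (mod 7) gives x ∈ {5, 12, 19, 26, 33, 40, 47, 54, …}.
The first of these with x mod 29 = 15 is 131.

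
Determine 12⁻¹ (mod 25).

23

25 = 2·12 + 1
12 = 12·1 + 0
Back-substituting gives 12·23 ≡ 1 (mod 25).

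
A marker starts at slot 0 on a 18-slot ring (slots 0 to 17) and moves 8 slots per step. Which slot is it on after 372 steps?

372·8 = 2976.
2976 = 165·18 + 6, so 2976 mod 18 = 6.
(0 + 6) mod 18 = 6.

6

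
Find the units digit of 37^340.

Powers of 7 mod 10 repeat with period 4: 7, 9, 3, 1.
340 leaves remainder 0 on division by 4, so 37^340 ends in 1.

1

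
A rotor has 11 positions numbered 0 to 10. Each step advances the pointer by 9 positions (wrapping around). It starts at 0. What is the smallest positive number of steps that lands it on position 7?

2

9⁻¹ ≡ 5 (mod 11) because 9·5 = 45 = 4·11 + 1.
Multiplying both sides by 5: x ≡ 5·7 = 35 ≡ 2 (mod 11).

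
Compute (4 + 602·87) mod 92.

30

602·87 = 52374.
52374 − 569·92 = 26, so 52374 ≡ 26 (mod 92).
(4 + 26) mod 92 = 30.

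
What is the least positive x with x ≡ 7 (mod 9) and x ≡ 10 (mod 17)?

61

Since 17·8 ≡ 1 (mod 9), take x = 10 + 17·((7−10)·8 mod 9) = 10 + 17·3 = 61.
Check: 61 mod 9 = 7, 61 mod 17 = 10.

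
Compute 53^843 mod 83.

By repeated squaring mod 83: 53^1≡53, 53^2≡70, 53^4≡3, 53^8≡9, 53^16≡81, 53^32≡4, 53^64≡16, 53^128≡7, 53^256≡49, 53^512≡77.
Since 843 = 1 + 2 + 8 + 64 + 256 + 512 in binary, 53^843 ≡ 53·70·9·16·49·77 ≡ 67 (mod 83).

67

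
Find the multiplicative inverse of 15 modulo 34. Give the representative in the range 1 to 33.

15·25 = 375 = 11·34 + 1, so 15⁻¹ ≡ 25 (mod 34).

25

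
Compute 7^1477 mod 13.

7

By repeated squaring mod 13: 7^1≡7, 7^2≡10, 7^4≡9, 7^8≡3, 7^16≡9, 7^32≡3, 7^64≡9, 7^128≡3, 7^256≡9, 7^512≡3, 7^1024≡9.
1477 = 1 + 4 + 64 + 128 + 256 + 1024, so 7^1477 ≡ 7·9·9·3·9·9 ≡ 7 (mod 13).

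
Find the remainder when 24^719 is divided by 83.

Square-and-reduce mod 83: 24^1≡24, 24^2≡78, 24^4≡25, 24^8≡44, 24^16≡27, 24^32≡65, 24^64≡75, 24^128≡64, 24^256≡29, 24^512≡11.
Since 719 = 1 + 2 + 4 + 8 + 64 + 128 + 512 in binary, 24^719 ≡ 24·78·25·44·75·64·11 ≡ 55 (mod 83).

55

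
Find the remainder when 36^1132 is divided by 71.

Successive squares of 36 mod 71: 36^1≡36, 36^2≡18, 36^4≡40, 36^8≡38, 36^16≡24, 36^32≡8, 36^64≡64, 36^128≡49, 36^256≡58, 36^512≡27, 36^1024≡19.
1132 = 4 + 8 + 32 + 64 + 1024, so 36^1132 ≡ 40·38·8·64·19 ≡ 29 (mod 71).

29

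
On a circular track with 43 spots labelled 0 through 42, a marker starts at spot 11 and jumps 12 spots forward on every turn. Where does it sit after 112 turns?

112·12 = 1344.
1344 = 31·43 + 11, so 1344 mod 43 = 11.
(11 + 11) mod 43 = 22.

22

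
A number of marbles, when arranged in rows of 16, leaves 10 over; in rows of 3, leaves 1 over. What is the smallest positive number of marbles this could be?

Since 3·11 ≡ 1 (mod 16), take x = 1 + 3·((10−1)·11 mod 16) = 1 + 3·3 = 10.
Check: 10 mod 16 = 10, 10 mod 3 = 1.

10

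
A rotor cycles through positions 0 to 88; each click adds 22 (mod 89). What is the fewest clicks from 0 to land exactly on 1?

85

89 = 4·22 + 1
22 = 22·1 + 0
Back-substituting gives 22·85 ≡ 1 (mod 89).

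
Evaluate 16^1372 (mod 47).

28

Square-and-reduce mod 47: 16^1≡16, 16^2≡21, 16^4≡18, 16^8≡42, 16^16≡25, 16^32≡14, 16^64≡8, 16^128≡17, 16^256≡7, 16^512≡2, 16^1024≡4.
1372 = 4 + 8 + 16 + 64 + 256 + 1024, so 16^1372 ≡ 18·42·25·8·7·4 ≡ 28 (mod 47).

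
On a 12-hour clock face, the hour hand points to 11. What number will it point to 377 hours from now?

377 mod 12 = 5 (since 31·12 = 372).
11 + 5 → 4 on a 12-hour dial.

4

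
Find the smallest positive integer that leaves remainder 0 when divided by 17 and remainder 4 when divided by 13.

x ≡ 4 (mod 13) gives x ∈ {4, 17}.
The first of these with x mod 17 = 0 is 17.

17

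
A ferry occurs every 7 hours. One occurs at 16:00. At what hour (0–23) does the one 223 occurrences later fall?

17

223·7 = 1561.
1561 = 65·24 + 1, so 1561 mod 24 = 1.
(16 + 1) mod 24 = 17.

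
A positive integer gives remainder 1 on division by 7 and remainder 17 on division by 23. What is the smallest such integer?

x ≡ 1 (mod 7) gives x ∈ {1, 8, 15, 22, 29, 36, 43, 50, …}.
The first of these with x mod 23 = 17 is 155.

155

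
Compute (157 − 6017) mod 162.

Dividing 6017 by 162 gives quotient 37 and remainder 23.
(157 − 23) mod 162 = 134.

134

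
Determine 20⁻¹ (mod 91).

91 = 4·20 + 11
20 = 1·11 + 9
11 = 1·9 + 2
9 = 4·2 + 1
2 = 2·1 + 0
Back-substituting gives 20·41 ≡ 1 (mod 91).

41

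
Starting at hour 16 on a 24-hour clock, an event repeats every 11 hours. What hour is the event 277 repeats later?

277·11 = 3047.
3047 mod 24 = 23 (since 126·24 = 3024).
(16 + 23) mod 24 = 15.

15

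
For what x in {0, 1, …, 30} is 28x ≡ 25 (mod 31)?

2

28⁻¹ ≡ 10 (mod 31) because 28·10 = 280 = 9·31 + 1.
Multiplying both sides by 10: x ≡ 10·25 = 250 ≡ 2 (mod 31).
Check: 28·2 = 56 = 1·31 + 25.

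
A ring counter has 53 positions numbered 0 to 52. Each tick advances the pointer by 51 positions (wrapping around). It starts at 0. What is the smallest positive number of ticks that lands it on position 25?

The inverse of 51 mod 53 is 26 (since 51·26 = 1326 ≡ 1).
Multiplying both sides by 26: x ≡ 26·25 = 650 ≡ 14 (mod 53).

14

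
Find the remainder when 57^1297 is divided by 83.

Square-and-reduce mod 83: 57^1≡57, 57^2≡12, 57^4≡61, 57^8≡69, 57^16≡30, 57^32≡70, 57^64≡3, 57^128≡9, 57^256≡81, 57^512≡4, 57^1024≡16.
Since 1297 = 1 + 16 + 256 + 1024 in binary, 57^1297 ≡ 57·30·81·16 ≡ 60 (mod 83).

60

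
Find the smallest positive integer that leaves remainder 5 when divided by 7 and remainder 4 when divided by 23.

96

Since 23·4 ≡ 1 (mod 7), take x = 4 + 23·((5−4)·4 mod 7) = 4 + 23·4 = 96.
Check: 96 mod 7 = 5, 96 mod 23 = 4.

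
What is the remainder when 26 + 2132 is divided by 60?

58

Dividing 2132 by 60 gives quotient 35 and remainder 32.
(26 + 32) mod 60 = 58.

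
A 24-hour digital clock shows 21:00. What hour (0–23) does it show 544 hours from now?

13

544 mod 24 = 16 (since 22·24 = 528).
(21 + 16) mod 24 = 13.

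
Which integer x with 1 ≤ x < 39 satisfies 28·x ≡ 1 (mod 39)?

7

39 = 1·28 + 11
28 = 2·11 + 6
11 = 1·6 + 5
6 = 1·5 + 1
5 = 5·1 + 0
Back-substituting gives 28·7 ≡ 1 (mod 39).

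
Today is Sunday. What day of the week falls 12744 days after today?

12744 = 1820·7 + 4, so 12744 mod 7 = 4.
Sunday + 4 days → Thursday.

Thursday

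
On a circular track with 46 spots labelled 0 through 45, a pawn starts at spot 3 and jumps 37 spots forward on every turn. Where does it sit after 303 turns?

303·37 = 11211.
11211 mod 46 = 33 (since 243·46 = 11178).
(3 + 33) mod 46 = 36.

36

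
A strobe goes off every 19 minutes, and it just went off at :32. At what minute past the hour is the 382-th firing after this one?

382·19 = 7258.
7258 − 120·60 = 58, so 7258 ≡ 58 (mod 60).
(32 + 58) mod 60 = 30.

30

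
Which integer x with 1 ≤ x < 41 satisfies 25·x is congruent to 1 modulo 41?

23

41 = 1·25 + 16
25 = 1·16 + 9
16 = 1·9 + 7
9 = 1·7 + 2
7 = 3·2 + 1
2 = 2·1 + 0
Back-substituting gives 25·23 ≡ 1 (mod 41).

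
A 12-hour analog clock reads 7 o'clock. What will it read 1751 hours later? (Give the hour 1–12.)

Dividing 1751 by 12 gives quotient 145 and remainder 11.
7 + 11 → 6 on a 12-hour dial.

6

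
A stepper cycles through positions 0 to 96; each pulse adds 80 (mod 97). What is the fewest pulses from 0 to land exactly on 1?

97 = 1·80 + 17
80 = 4·17 + 12
17 = 1·12 + 5
12 = 2·5 + 2
5 = 2·2 + 1
2 = 2·1 + 0
Back-substituting gives 80·57 ≡ 1 (mod 97).

57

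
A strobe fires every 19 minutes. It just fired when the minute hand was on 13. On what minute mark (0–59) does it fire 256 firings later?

256·19 = 4864.
4864 − 81·60 = 4, so 4864 ≡ 4 (mod 60).
(13 + 4) mod 60 = 17.

17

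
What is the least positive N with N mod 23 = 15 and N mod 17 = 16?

84

Since 17·19 ≡ 1 (mod 23), take x = 16 + 17·((15−16)·19 mod 23) = 16 + 17·4 = 84.
Check: 84 mod 23 = 15, 84 mod 17 = 16.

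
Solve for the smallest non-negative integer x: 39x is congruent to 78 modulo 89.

2

39⁻¹ ≡ 16 (mod 89) because 39·16 = 624 = 7·89 + 1.
So x ≡ 16·78 = 1248 ≡ 2 (mod 89).
Check: 39·2 = 78 = 0·89 + 78.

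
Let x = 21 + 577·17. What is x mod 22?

18

577·17 = 9809.
9809 mod 22 = 19 (since 445·22 = 9790).
(21 + 19) mod 22 = 18.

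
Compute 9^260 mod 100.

Successive squares of 9 mod 100: 9^1≡9, 9^2≡81, 9^4≡61, 9^8≡21, 9^16≡41, 9^32≡81, 9^64≡61, 9^128≡21, 9^256≡41.
260 = 4 + 256, so 9^260 ≡ 61·41 ≡ 1 (mod 100).

1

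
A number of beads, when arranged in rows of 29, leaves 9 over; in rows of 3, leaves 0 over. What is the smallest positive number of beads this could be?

Since 3·10 ≡ 1 (mod 29), take x = 0 + 3·((9−0)·10 mod 29) = 0 + 3·3 = 9.
Check: 9 mod 29 = 9, 9 mod 3 = 0.

9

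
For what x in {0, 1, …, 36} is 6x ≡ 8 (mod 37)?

26

6⁻¹ ≡ 31 (mod 37) because 6·31 = 186 = 5·37 + 1.
Multiplying both sides by 31: x ≡ 31·8 = 248 ≡ 26 (mod 37).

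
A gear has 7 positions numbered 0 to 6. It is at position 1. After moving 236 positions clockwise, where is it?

6

236 = 33·7 + 5, so 236 mod 7 = 5.
(1 + 5) mod 7 = 6.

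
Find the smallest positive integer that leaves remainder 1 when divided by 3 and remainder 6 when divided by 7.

13

x ≡ 1 (mod 3) gives x ∈ {1, 4, 7, 10, 13}.
The first of these with x mod 7 = 6 is 13.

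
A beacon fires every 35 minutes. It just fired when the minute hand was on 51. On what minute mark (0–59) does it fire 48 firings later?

51

48·35 = 1680.
1680 mod 60 = 0 (since 28·60 = 1680).
(51 + 0) mod 60 = 51.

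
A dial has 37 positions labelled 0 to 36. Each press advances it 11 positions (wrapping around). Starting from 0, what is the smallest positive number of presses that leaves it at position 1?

37 = 3·11 + 4
11 = 2·4 + 3
4 = 1·3 + 1
3 = 3·1 + 0
Back-substituting gives 11·27 ≡ 1 (mod 37).

27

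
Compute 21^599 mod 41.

2

By repeated squaring mod 41: 21^1≡21, 21^2≡31, 21^4≡18, 21^8≡37, 21^16≡16, 21^32≡10, 21^64≡18, 21^128≡37, 21^256≡16, 21^512≡10.
Since 599 = 1 + 2 + 4 + 16 + 64 + 512 in binary, 21^599 ≡ 21·31·18·16·18·10 ≡ 2 (mod 41).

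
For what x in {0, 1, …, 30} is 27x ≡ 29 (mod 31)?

16

The inverse of 27 mod 31 is 23 (since 27·23 = 621 ≡ 1).
So x ≡ 23·29 = 667 ≡ 16 (mod 31).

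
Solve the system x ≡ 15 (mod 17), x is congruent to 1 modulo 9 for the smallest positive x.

100

x ≡ 1 (mod 9) gives x ∈ {1, 10, 19, 28, 37, 46, 55, 64, …}.
The first of these with x mod 17 = 15 is 100.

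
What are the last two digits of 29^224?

81

Successive squares of 29 mod 100: 29^1≡29, 29^2≡41, 29^4≡81, 29^8≡61, 29^16≡21, 29^32≡41, 29^64≡81, 29^128≡61.
Since 224 = 32 + 64 + 128 in binary, 29^224 ≡ 41·81·61 ≡ 81 (mod 100).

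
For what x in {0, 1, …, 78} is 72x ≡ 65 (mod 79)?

2

72⁻¹ ≡ 45 (mod 79) because 72·45 = 3240 = 41·79 + 1.
Multiplying both sides by 45: x ≡ 45·65 = 2925 ≡ 2 (mod 79).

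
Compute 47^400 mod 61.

47

Square-and-reduce mod 61: 47^1≡47, 47^2≡13, 47^4≡47, 47^8≡13, 47^16≡47, 47^32≡13, 47^64≡47, 47^128≡13, 47^256≡47.
400 = 16 + 128 + 256, so 47^400 ≡ 47·13·47 ≡ 47 (mod 61).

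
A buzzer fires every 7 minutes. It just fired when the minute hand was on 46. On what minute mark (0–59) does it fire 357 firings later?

357·7 = 2499.
Dividing 2499 by 60 gives quotient 41 and remainder 39.
(46 + 39) mod 60 = 25.

25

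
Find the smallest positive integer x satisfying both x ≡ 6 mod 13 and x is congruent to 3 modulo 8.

Since 8·5 ≡ 1 (mod 13), take x = 3 + 8·((6−3)·5 mod 13) = 3 + 8·2 = 19.
Check: 19 mod 13 = 6, 19 mod 8 = 3.

19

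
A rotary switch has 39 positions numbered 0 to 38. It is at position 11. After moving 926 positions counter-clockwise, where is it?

21

926 = 23·39 + 29, so 926 mod 39 = 29.
(11 − 29) mod 39 = 21.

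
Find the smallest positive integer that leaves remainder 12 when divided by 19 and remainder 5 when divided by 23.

Since 23·5 ≡ 1 (mod 19), take x = 5 + 23·((12−5)·5 mod 19) = 5 + 23·16 = 373.
Check: 373 mod 19 = 12, 373 mod 23 = 5.

373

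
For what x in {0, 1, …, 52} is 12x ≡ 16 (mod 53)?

19

The inverse of 12 mod 53 is 31 (since 12·31 = 372 ≡ 1).
Multiplying both sides by 31: x ≡ 31·16 = 496 ≡ 19 (mod 53).
Check: 12·19 = 228 = 4·53 + 16.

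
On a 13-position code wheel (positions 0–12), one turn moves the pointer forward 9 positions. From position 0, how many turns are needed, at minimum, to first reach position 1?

3

9·3 = 27 = 2·13 + 1, so 9⁻¹ ≡ 3 (mod 13).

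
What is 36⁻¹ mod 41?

8

41 = 1·36 + 5
36 = 7·5 + 1
5 = 5·1 + 0
Back-substituting gives 36·8 ≡ 1 (mod 41).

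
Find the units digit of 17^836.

Powers of 7 mod 10 repeat with period 4: 7, 9, 3, 1.
836 leaves remainder 0 on division by 4, so 17^836 ends in 1.

1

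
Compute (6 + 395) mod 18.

395 − 21·18 = 17, so 395 ≡ 17 (mod 18).
(6 + 17) mod 18 = 5.

5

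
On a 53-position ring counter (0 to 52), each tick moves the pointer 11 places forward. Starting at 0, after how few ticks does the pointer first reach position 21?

26

The inverse of 11 mod 53 is 29 (since 11·29 = 319 ≡ 1).
So x ≡ 29·21 = 609 ≡ 26 (mod 53).
Check: 11·26 = 286 = 5·53 + 21.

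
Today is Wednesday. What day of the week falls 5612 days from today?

5612 = 801·7 + 5, so 5612 mod 7 = 5.
Wednesday + 5 days → Monday.

Monday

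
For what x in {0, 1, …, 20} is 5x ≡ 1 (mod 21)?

17

The inverse of 5 mod 21 is 17 (since 5·17 = 85 ≡ 1).
Multiplying both sides by 17: x ≡ 17·1 = 17 ≡ 17 (mod 21).
Check: 5·17 = 85 = 4·21 + 1.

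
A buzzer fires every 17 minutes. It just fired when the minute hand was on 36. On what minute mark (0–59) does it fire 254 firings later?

254·17 = 4318.
4318 − 71·60 = 58, so 4318 ≡ 58 (mod 60).
(36 + 58) mod 60 = 34.

34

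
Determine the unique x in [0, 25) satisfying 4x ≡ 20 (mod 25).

5

4⁻¹ ≡ 19 (mod 25) because 4·19 = 76 = 3·25 + 1.
So x ≡ 19·20 = 380 ≡ 5 (mod 25).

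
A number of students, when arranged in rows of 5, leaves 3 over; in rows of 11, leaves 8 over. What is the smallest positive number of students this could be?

8

x ≡ 3 (mod 5) gives x ∈ {3, 8}.
The first of these with x mod 11 = 8 is 8.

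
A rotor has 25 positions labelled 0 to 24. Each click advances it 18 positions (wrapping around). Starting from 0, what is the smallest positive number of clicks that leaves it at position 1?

7

25 = 1·18 + 7
18 = 2·7 + 4
7 = 1·4 + 3
4 = 1·3 + 1
3 = 3·1 + 0
Back-substituting gives 18·7 ≡ 1 (mod 25).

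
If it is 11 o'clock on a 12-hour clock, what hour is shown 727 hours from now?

727 = 60·12 + 7, so 727 mod 12 = 7.
11 + 7 → 6 on a 12-hour dial.

6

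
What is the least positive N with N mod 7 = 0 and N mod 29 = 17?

x ≡ 0 (mod 7) gives x ∈ {0, 7, 14, 21, 28, 35, 42, 49, …}.
The first of these with x mod 29 = 17 is 133.

133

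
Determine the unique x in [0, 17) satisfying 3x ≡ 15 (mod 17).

5

3⁻¹ ≡ 6 (mod 17) because 3·6 = 18 = 1·17 + 1.
So x ≡ 6·15 = 90 ≡ 5 (mod 17).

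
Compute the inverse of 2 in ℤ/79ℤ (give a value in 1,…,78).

40

79 = 39·2 + 1
2 = 2·1 + 0
Back-substituting gives 2·40 ≡ 1 (mod 79).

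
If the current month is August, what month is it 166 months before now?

166 mod 12 = 10 (since 13·12 = 156).
August − 10 months → October.

October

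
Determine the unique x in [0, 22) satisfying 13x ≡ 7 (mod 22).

The inverse of 13 mod 22 is 17 (since 13·17 = 221 ≡ 1).
So x ≡ 17·7 = 119 ≡ 9 (mod 22).

9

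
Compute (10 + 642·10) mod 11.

6

642·10 = 6420.
6420 = 583·11 + 7, so 6420 mod 11 = 7.
(10 + 7) mod 11 = 6.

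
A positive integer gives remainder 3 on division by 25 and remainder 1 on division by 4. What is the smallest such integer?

53

Since 4·19 ≡ 1 (mod 25), take x = 1 + 4·((3−1)·19 mod 25) = 1 + 4·13 = 53.
Check: 53 mod 25 = 3, 53 mod 4 = 1.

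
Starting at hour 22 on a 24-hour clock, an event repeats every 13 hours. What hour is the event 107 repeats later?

21

107·13 = 1391.
1391 = 57·24 + 23, so 1391 mod 24 = 23.
(22 + 23) mod 24 = 21.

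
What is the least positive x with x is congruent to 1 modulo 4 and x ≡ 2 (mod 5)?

17

x ≡ 1 (mod 4) gives x ∈ {1, 5, 9, 13, 17}.
The first of these with x mod 5 = 2 is 17.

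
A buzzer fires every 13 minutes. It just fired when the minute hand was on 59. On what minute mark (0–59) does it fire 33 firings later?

33·13 = 429.
429 − 7·60 = 9, so 429 ≡ 9 (mod 60).
(59 + 9) mod 60 = 8.

8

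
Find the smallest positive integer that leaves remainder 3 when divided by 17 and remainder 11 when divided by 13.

x ≡ 11 (mod 13) gives x ∈ {11, 24, 37}.
The first of these with x mod 17 = 3 is 37.

37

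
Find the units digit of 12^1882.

4

Powers of 2 mod 10 repeat with period 4: 2, 4, 8, 6.
1882 mod 4 = 2, so the last digit matches 2^2 = 4.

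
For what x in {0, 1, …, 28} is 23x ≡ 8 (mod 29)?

18

The inverse of 23 mod 29 is 24 (since 23·24 = 552 ≡ 1).
So x ≡ 24·8 = 192 ≡ 18 (mod 29).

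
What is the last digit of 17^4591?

3

The units digit of 17^n cycles with period 4: 7, 9, 3, 1, …
4591 mod 4 = 3, so the last digit matches 7^3 = 3.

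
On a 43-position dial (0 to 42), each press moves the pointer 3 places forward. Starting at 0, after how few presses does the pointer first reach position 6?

2

3⁻¹ ≡ 29 (mod 43) because 3·29 = 87 = 2·43 + 1.
So x ≡ 29·6 = 174 ≡ 2 (mod 43).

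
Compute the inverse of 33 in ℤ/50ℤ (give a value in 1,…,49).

50 = 1·33 + 17
33 = 1·17 + 16
17 = 1·16 + 1
16 = 16·1 + 0
Back-substituting gives 33·47 ≡ 1 (mod 50).

47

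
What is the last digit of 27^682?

Powers of 7 mod 10 repeat with period 4: 7, 9, 3, 1.
682 mod 4 = 2, so the last digit matches 7^2 = 9.

9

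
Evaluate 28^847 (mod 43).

Successive squares of 28 mod 43: 28^1≡28, 28^2≡10, 28^4≡14, 28^8≡24, 28^16≡17, 28^32≡31, 28^64≡15, 28^128≡10, 28^256≡14, 28^512≡24.
847 = 1 + 2 + 4 + 8 + 64 + 256 + 512, so 28^847 ≡ 28·10·14·24·15·14·24 ≡ 7 (mod 43).

7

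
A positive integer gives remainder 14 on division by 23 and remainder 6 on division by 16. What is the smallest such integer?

x ≡ 6 (mod 16) gives x ∈ {6, 22, 38, 54, 70, 86, 102, 118, …}.
The first of these with x mod 23 = 14 is 198.

198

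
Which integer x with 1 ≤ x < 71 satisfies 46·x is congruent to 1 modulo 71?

17

71 = 1·46 + 25
46 = 1·25 + 21
25 = 1·21 + 4
21 = 5·4 + 1
4 = 4·1 + 0
Back-substituting gives 46·17 ≡ 1 (mod 71).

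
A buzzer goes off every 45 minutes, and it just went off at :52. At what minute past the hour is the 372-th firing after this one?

372·45 = 16740.
16740 mod 60 = 0 (since 279·60 = 16740).
(52 + 0) mod 60 = 52.

52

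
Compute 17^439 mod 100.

By repeated squaring mod 100: 17^1≡17, 17^2≡89, 17^4≡21, 17^8≡41, 17^16≡81, 17^32≡61, 17^64≡21, 17^128≡41, 17^256≡81.
Since 439 = 1 + 2 + 4 + 16 + 32 + 128 + 256 in binary, 17^439 ≡ 17·89·21·81·61·41·81 ≡ 53 (mod 100).

53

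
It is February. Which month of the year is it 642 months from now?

642 − 53·12 = 6, so 642 ≡ 6 (mod 12).
February + 6 months → August.

August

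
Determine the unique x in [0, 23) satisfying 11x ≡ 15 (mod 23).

16

The inverse of 11 mod 23 is 21 (since 11·21 = 231 ≡ 1).
Multiplying both sides by 21: x ≡ 21·15 = 315 ≡ 16 (mod 23).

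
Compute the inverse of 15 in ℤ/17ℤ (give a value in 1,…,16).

15·8 = 120 = 7·17 + 1, so 15⁻¹ ≡ 8 (mod 17).

8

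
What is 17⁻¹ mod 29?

17·12 = 204 = 7·29 + 1, so 17⁻¹ ≡ 12 (mod 29).

12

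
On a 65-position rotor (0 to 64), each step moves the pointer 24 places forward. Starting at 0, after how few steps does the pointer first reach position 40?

45

24⁻¹ ≡ 19 (mod 65) because 24·19 = 456 = 7·65 + 1.
So x ≡ 19·40 = 760 ≡ 45 (mod 65).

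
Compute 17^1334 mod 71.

Successive squares of 17 mod 71: 17^1≡17, 17^2≡5, 17^4≡25, 17^8≡57, 17^16≡54, 17^32≡5, 17^64≡25, 17^128≡57, 17^256≡54, 17^512≡5, 17^1024≡25.
1334 = 2 + 4 + 16 + 32 + 256 + 1024, so 17^1334 ≡ 5·25·54·5·54·25 ≡ 25 (mod 71).

25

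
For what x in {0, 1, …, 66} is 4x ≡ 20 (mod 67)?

5

4⁻¹ ≡ 17 (mod 67) because 4·17 = 68 = 1·67 + 1.
So x ≡ 17·20 = 340 ≡ 5 (mod 67).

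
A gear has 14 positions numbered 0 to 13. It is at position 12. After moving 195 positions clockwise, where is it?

195 − 13·14 = 13, so 195 ≡ 13 (mod 14).
(12 + 13) mod 14 = 11.

11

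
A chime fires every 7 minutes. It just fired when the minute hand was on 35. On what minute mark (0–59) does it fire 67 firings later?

24

67·7 = 469.
469 mod 60 = 49 (since 7·60 = 420).
(35 + 49) mod 60 = 24.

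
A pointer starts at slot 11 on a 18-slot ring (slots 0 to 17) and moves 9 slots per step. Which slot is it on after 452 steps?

11

452·9 = 4068.
Dividing 4068 by 18 gives quotient 226 and remainder 0.
(11 + 0) mod 18 = 11.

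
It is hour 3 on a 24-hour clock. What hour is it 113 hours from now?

20

113 mod 24 = 17 (since 4·24 = 96).
(3 + 17) mod 24 = 20.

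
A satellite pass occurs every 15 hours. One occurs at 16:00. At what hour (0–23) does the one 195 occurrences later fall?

195·15 = 2925.
Dividing 2925 by 24 gives quotient 121 and remainder 21.
(16 + 21) mod 24 = 13.

13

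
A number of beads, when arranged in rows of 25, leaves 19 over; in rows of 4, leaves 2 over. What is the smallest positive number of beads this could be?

94

x ≡ 2 (mod 4) gives x ∈ {2, 6, 10, 14, 18, 22, 26, 30, …}.
The first of these with x mod 25 = 19 is 94.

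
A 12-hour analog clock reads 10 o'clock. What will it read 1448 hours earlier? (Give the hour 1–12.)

1448 mod 12 = 8 (since 120·12 = 1440).
10 − 8 → 2 on a 12-hour dial.

2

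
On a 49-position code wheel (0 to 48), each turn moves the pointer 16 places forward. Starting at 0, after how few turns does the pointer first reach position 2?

The inverse of 16 mod 49 is 46 (since 16·46 = 736 ≡ 1).
Multiplying both sides by 46: x ≡ 46·2 = 92 ≡ 43 (mod 49).
Check: 16·43 = 688 = 14·49 + 2.

43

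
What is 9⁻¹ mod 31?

7

9·7 = 63 = 2·31 + 1, so 9⁻¹ ≡ 7 (mod 31).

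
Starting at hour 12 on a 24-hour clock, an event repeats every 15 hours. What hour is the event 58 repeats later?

18

58·15 = 870.
Dividing 870 by 24 gives quotient 36 and remainder 6.
(12 + 6) mod 24 = 18.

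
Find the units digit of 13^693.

Last digits of 3^n: 3, 9, 7, 1 (period 4).
693 mod 4 = 1, so the last digit matches 3^1 = 3.

3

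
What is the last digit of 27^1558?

Last digits of 7^n: 7, 9, 3, 1 (period 4).
1558 mod 4 = 2, so the last digit matches 7^2 = 9.

9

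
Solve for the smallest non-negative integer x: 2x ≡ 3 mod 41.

22

The inverse of 2 mod 41 is 21 (since 2·21 = 42 ≡ 1).
So x ≡ 21·3 = 63 ≡ 22 (mod 41).
Check: 2·22 = 44 = 1·41 + 3.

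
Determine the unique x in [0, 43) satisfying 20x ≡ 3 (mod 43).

41

20⁻¹ ≡ 28 (mod 43) because 20·28 = 560 = 13·43 + 1.
So x ≡ 28·3 = 84 ≡ 41 (mod 43).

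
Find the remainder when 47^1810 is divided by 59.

36

Successive squares of 47 mod 59: 47^1≡47, 47^2≡26, 47^4≡27, 47^8≡21, 47^16≡28, 47^32≡17, 47^64≡53, 47^128≡36, 47^256≡57, 47^512≡4, 47^1024≡16.
Since 1810 = 2 + 16 + 256 + 512 + 1024 in binary, 47^1810 ≡ 26·28·57·4·16 ≡ 36 (mod 59).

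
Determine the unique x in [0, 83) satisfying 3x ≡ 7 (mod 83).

30

3⁻¹ ≡ 28 (mod 83) because 3·28 = 84 = 1·83 + 1.
So x ≡ 28·7 = 196 ≡ 30 (mod 83).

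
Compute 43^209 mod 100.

43

Successive squares of 43 mod 100: 43^1≡43, 43^2≡49, 43^4≡1, 43^8≡1, 43^16≡1, 43^32≡1, 43^64≡1, 43^128≡1.
Since 209 = 1 + 16 + 64 + 128 in binary, 43^209 ≡ 43·1·1·1 ≡ 43 (mod 100).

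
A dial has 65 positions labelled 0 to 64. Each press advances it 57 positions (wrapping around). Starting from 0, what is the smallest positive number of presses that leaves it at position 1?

65 = 1·57 + 8
57 = 7·8 + 1
8 = 8·1 + 0
Back-substituting gives 57·8 ≡ 1 (mod 65).

8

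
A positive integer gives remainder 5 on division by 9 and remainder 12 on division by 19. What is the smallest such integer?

50

x ≡ 5 (mod 9) gives x ∈ {5, 14, 23, 32, 41, 50}.
The first of these with x mod 19 = 12 is 50.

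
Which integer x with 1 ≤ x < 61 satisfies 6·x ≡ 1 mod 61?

6·51 = 306 = 5·61 + 1, so 6⁻¹ ≡ 51 (mod 61).

51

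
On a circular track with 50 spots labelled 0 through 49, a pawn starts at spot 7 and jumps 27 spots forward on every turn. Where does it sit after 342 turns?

41

342·27 = 9234.
9234 = 184·50 + 34, so 9234 mod 50 = 34.
(7 + 34) mod 50 = 41.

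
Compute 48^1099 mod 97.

Successive squares of 48 mod 97: 48^1≡48, 48^2≡73, 48^4≡91, 48^8≡36, 48^16≡35, 48^32≡61, 48^64≡35, 48^128≡61, 48^256≡35, 48^512≡61, 48^1024≡35.
1099 = 1 + 2 + 8 + 64 + 1024, so 48^1099 ≡ 48·73·36·35·35 ≡ 65 (mod 97).

65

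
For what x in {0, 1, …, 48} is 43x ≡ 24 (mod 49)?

45

43⁻¹ ≡ 8 (mod 49) because 43·8 = 344 = 7·49 + 1.
Multiplying both sides by 8: x ≡ 8·24 = 192 ≡ 45 (mod 49).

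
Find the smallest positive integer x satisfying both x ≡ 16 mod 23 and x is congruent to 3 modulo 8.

x ≡ 3 (mod 8) gives x ∈ {3, 11, 19, 27, 35, 43, 51, 59, …}.
The first of these with x mod 23 = 16 is 131.

131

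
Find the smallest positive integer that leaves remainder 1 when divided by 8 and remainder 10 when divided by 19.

x ≡ 1 (mod 8) gives x ∈ {1, 9, 17, 25, 33, 41, 49, 57, …}.
The first of these with x mod 19 = 10 is 105.

105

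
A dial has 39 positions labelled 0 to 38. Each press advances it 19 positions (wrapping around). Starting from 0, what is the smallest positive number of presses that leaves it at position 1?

39 = 2·19 + 1
19 = 19·1 + 0
Back-substituting gives 19·37 ≡ 1 (mod 39).

37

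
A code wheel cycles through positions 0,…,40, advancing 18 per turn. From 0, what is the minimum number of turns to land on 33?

36

18⁻¹ ≡ 16 (mod 41) because 18·16 = 288 = 7·41 + 1.
Multiplying both sides by 16: x ≡ 16·33 = 528 ≡ 36 (mod 41).
Check: 18·36 = 648 = 15·41 + 33.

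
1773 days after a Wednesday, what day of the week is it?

1773 = 253·7 + 2, so 1773 mod 7 = 2.
Wednesday + 2 days → Friday.

Friday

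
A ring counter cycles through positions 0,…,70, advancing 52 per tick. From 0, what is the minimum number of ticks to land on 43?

The inverse of 52 mod 71 is 56 (since 52·56 = 2912 ≡ 1).
So x ≡ 56·43 = 2408 ≡ 65 (mod 71).
Check: 52·65 = 3380 = 47·71 + 43.

65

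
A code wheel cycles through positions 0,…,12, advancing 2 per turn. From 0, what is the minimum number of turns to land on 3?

8

The inverse of 2 mod 13 is 7 (since 2·7 = 14 ≡ 1).
Multiplying both sides by 7: x ≡ 7·3 = 21 ≡ 8 (mod 13).
Check: 2·8 = 16 = 1·13 + 3.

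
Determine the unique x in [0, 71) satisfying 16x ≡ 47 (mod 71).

16⁻¹ ≡ 40 (mod 71) because 16·40 = 640 = 9·71 + 1.
Multiplying both sides by 40: x ≡ 40·47 = 1880 ≡ 34 (mod 71).

34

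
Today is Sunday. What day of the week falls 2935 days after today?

2935 mod 7 = 2 (since 419·7 = 2933).
Sunday + 2 days → Tuesday.

Tuesday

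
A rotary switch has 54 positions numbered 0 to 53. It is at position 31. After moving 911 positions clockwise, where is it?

911 − 16·54 = 47, so 911 ≡ 47 (mod 54).
(31 + 47) mod 54 = 24.

24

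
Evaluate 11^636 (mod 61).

By repeated squaring mod 61: 11^1≡11, 11^2≡60, 11^4≡1, 11^8≡1, 11^16≡1, 11^32≡1, 11^64≡1, 11^128≡1, 11^256≡1, 11^512≡1.
Since 636 = 4 + 8 + 16 + 32 + 64 + 512 in binary, 11^636 ≡ 1·1·1·1·1·1 ≡ 1 (mod 61).

1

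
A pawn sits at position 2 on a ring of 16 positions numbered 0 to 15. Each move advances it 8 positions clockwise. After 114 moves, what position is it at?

114·8 = 912.
912 = 57·16 + 0, so 912 mod 16 = 0.
(2 + 0) mod 16 = 2.

2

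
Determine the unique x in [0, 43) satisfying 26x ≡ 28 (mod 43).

The inverse of 26 mod 43 is 5 (since 26·5 = 130 ≡ 1).
So x ≡ 5·28 = 140 ≡ 11 (mod 43).
Check: 26·11 = 286 = 6·43 + 28.

11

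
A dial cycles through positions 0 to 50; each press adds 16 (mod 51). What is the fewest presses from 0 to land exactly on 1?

16·16 = 256 = 5·51 + 1, so 16⁻¹ ≡ 16 (mod 51).

16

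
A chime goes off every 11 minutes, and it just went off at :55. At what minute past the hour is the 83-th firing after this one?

8

83·11 = 913.
913 = 15·60 + 13, so 913 mod 60 = 13.
(55 + 13) mod 60 = 8.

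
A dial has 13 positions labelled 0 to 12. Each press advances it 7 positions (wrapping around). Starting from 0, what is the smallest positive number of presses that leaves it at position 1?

13 = 1·7 + 6
7 = 1·6 + 1
6 = 6·1 + 0
Back-substituting gives 7·2 ≡ 1 (mod 13).

2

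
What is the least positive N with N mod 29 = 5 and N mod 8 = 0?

x ≡ 0 (mod 8) gives x ∈ {0, 8, 16, 24, 32, 40, 48, 56, …}.
The first of these with x mod 29 = 5 is 208.

208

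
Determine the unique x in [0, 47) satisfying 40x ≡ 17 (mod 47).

40⁻¹ ≡ 20 (mod 47) because 40·20 = 800 = 17·47 + 1.
Multiplying both sides by 20: x ≡ 20·17 = 340 ≡ 11 (mod 47).

11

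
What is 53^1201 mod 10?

The units digit of 53^n cycles with period 4: 3, 9, 7, 1, …
1201 mod 4 = 1, so the last digit matches 3^1 = 3.

3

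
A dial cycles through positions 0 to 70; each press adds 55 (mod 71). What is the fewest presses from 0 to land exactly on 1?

31

55·31 = 1705 = 24·71 + 1, so 55⁻¹ ≡ 31 (mod 71).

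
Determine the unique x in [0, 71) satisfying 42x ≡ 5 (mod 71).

42⁻¹ ≡ 22 (mod 71) because 42·22 = 924 = 13·71 + 1.
So x ≡ 22·5 = 110 ≡ 39 (mod 71).

39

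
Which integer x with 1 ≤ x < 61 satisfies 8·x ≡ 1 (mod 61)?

23

61 = 7·8 + 5
8 = 1·5 + 3
5 = 1·3 + 2
3 = 1·2 + 1
2 = 2·1 + 0
Back-substituting gives 8·23 ≡ 1 (mod 61).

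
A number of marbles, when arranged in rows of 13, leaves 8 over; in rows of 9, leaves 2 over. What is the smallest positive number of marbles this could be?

x ≡ 2 (mod 9) gives x ∈ {2, 11, 20, 29, 38, 47}.
The first of these with x mod 13 = 8 is 47.

47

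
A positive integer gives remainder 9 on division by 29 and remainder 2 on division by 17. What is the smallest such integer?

x ≡ 2 (mod 17) gives x ∈ {2, 19, 36, 53, 70, 87, 104, 121, …}.
The first of these with x mod 29 = 9 is 444.

444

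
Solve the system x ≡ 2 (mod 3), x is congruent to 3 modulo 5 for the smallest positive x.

8

x ≡ 2 (mod 3) gives x ∈ {2, 5, 8}.
The first of these with x mod 5 = 3 is 8.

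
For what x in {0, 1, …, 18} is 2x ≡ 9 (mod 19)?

14

2⁻¹ ≡ 10 (mod 19) because 2·10 = 20 = 1·19 + 1.
So x ≡ 10·9 = 90 ≡ 14 (mod 19).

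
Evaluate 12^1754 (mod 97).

Successive squares of 12 mod 97: 12^1≡12, 12^2≡47, 12^4≡75, 12^8≡96, 12^16≡1, 12^32≡1, 12^64≡1, 12^128≡1, 12^256≡1, 12^512≡1, 12^1024≡1.
1754 = 2 + 8 + 16 + 64 + 128 + 512 + 1024, so 12^1754 ≡ 47·96·1·1·1·1·1 ≡ 50 (mod 97).

50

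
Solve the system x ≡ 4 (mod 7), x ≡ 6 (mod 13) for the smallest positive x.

32

x ≡ 4 (mod 7) gives x ∈ {4, 11, 18, 25, 32}.
The first of these with x mod 13 = 6 is 32.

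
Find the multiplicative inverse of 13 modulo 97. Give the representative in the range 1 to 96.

97 = 7·13 + 6
13 = 2·6 + 1
6 = 6·1 + 0
Back-substituting gives 13·15 ≡ 1 (mod 97).

15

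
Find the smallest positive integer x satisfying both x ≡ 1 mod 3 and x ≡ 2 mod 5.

7

Since 5·2 ≡ 1 (mod 3), take x = 2 + 5·((1−2)·2 mod 3) = 2 + 5·1 = 7.
Check: 7 mod 3 = 1, 7 mod 5 = 2.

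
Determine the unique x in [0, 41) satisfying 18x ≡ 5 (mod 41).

18⁻¹ ≡ 16 (mod 41) because 18·16 = 288 = 7·41 + 1.
So x ≡ 16·5 = 80 ≡ 39 (mod 41).

39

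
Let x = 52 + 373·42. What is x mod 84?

10

373·42 = 15666.
15666 mod 84 = 42 (since 186·84 = 15624).
(52 + 42) mod 84 = 10.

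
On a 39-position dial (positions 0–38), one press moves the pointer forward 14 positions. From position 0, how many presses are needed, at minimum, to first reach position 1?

39 = 2·14 + 11
14 = 1·11 + 3
11 = 3·3 + 2
3 = 1·2 + 1
2 = 2·1 + 0
Back-substituting gives 14·14 ≡ 1 (mod 39).

14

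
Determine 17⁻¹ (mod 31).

11

17·11 = 187 = 6·31 + 1, so 17⁻¹ ≡ 11 (mod 31).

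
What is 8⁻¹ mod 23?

3

23 = 2·8 + 7
8 = 1·7 + 1
7 = 7·1 + 0
Back-substituting gives 8·3 ≡ 1 (mod 23).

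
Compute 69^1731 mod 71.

68

Square-and-reduce mod 71: 69^1≡69, 69^2≡4, 69^4≡16, 69^8≡43, 69^16≡3, 69^32≡9, 69^64≡10, 69^128≡29, 69^256≡60, 69^512≡50, 69^1024≡15.
Since 1731 = 1 + 2 + 64 + 128 + 512 + 1024 in binary, 69^1731 ≡ 69·4·10·29·50·15 ≡ 68 (mod 71).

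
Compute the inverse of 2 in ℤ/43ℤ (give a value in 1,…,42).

2·22 = 44 = 1·43 + 1, so 2⁻¹ ≡ 22 (mod 43).

22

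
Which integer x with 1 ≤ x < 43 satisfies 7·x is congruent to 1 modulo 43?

7·37 = 259 = 6·43 + 1, so 7⁻¹ ≡ 37 (mod 43).

37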